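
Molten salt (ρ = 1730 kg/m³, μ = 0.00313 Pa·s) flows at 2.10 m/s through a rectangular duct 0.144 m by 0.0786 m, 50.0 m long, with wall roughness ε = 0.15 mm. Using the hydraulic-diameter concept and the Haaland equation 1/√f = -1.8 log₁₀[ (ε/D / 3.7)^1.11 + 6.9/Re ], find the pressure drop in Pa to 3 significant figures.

ΔP ≈ 43600 Pa

Hydraulic diameter D_h = 4A/P = 4·(0.144·0.0786)/(2·(0.144+0.0786)) = 0.04527/0.4452 = 0.1017 m.
Re = ρVD_h/μ = 1730·2.1·0.1017/0.00313 = 1.18e+05.
ε/D_h = 0.00015/0.1017 = 0.00148; Haaland gives 1/√f = -1.8 log₁₀[0.000169+5.85e-05] = 6.559, so f = 0.02324.
ΔP = f(L/D_h)(ρV²/2) = 0.02324·50/0.1017·3815 = 4.359e+04 Pa.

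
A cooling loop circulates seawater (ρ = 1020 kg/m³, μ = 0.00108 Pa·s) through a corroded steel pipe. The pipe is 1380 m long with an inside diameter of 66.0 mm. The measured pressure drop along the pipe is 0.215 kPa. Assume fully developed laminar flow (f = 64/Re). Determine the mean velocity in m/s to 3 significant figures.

For laminar flow, f = 64/Re with Re = ρVD/μ, so Darcy-Weisbach reduces to ΔP = 32μLV/D². Solving for V: V = ΔP·D²/(32μL) = 215·(0.066)²/(32·0.00108·1380) = 0.01964 m/s.
Check: Re = ρVD/μ = 1020·0.01964·0.066/0.00108 = 1224 < 2300, so the laminar assumption holds.

V ≈ 0.0196 m/s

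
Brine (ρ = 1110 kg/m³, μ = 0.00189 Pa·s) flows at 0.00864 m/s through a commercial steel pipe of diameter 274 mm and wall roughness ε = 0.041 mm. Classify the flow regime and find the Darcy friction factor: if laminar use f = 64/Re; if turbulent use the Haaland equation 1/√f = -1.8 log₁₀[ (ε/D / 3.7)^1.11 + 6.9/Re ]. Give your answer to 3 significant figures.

f ≈ 0.0460

Re = ρVD/μ = 1110·0.00864·0.274/0.00189 = 1390.
Re < 2300 → laminar, so f = 64/Re = 0.04603 (roughness is irrelevant in laminar flow).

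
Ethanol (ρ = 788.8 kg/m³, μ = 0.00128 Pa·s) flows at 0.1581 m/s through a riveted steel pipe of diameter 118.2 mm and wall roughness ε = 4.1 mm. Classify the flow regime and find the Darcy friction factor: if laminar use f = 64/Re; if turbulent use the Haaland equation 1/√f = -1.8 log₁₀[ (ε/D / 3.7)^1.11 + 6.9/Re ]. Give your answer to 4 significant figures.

f ≈ 0.06336

Re = ρVD/μ = 788.8·0.1581·0.1182/0.00128 = 1.152e+04.
Re > 4000 → turbulent. ε/D = 0.0041/0.1182 = 0.0347; Haaland: 1/√f = -1.8 log₁₀[0.00561 + 0.000599] = 3.973, so f = 0.06336.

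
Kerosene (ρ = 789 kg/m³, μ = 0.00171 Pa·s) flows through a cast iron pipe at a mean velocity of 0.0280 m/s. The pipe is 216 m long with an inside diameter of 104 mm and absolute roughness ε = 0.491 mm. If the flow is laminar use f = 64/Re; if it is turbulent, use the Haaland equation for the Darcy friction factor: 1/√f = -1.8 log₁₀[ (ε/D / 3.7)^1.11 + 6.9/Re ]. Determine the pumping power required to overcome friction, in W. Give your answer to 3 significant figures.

P ≈ 0.00728 W

Reynolds number Re = ρVD/μ = 789 · 0.028 · 0.104 / 0.00171 = 1344.
Re < 2300 → laminar flow, so f = 64/Re = 64/1344 = 0.04763 (the turbulent correlation is not needed).
Darcy-Weisbach: ΔP = f(L/D)(ρV²/2) = 0.04763·(216/0.104)·(789·0.028²/2) = 0.04763·2077·0.3093 = 30.6 Pa.
Q = V·A = 0.028·0.008495 = 0.0002379 m³/s.
Pumping power P = QΔP = 0.0002379·30.6 = 0.007278 W = 0.00728 W.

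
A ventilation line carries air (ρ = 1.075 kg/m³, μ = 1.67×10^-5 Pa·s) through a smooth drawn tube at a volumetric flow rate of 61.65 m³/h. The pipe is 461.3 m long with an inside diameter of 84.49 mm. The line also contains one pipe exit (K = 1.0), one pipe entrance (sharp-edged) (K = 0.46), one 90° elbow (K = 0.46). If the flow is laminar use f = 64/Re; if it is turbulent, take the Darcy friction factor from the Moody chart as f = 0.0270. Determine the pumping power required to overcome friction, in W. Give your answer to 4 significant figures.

P ≈ 12.82 W

Q = 61.65 m³/h = 61.65/3600 = 0.01713 m³/s.
Cross-sectional area A = πD²/4 = π(0.08449)²/4 = 0.005607 m²; mean velocity V = Q/A = 0.01713/0.005607 = 3.054 m/s.
Reynolds number Re = ρVD/μ = 1.075 · 3.054 · 0.08449 / 1.67e-05 = 1.661e+04.
Re > 4000 → turbulent; use the Moody-chart value f = 0.0270.
Total minor-loss coefficient ΣK = 1·1 + 1·0.46 + 1·0.46 = 1.92.
ΔP = [f·L/D + ΣK]·(ρV²/2) = [0.027·461.3/0.08449 + 1.92]·(1.075·3.054²/2) = [147.4 + 1.92]·5.015 = 748.9 Pa.
Pumping power P = QΔP = 0.01713·748.9 = 12.824 W = 12.82 W.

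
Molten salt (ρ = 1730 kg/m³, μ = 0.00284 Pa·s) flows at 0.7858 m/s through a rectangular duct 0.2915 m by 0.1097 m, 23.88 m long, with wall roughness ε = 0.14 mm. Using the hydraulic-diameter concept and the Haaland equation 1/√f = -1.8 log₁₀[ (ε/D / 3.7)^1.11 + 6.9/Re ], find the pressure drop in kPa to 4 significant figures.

ΔP ≈ 1.773 kPa

Hydraulic diameter D_h = 4A/P = 4·(0.2915·0.1097)/(2·(0.2915+0.1097)) = 0.1279/0.8024 = 0.1594 m.
Re = ρVD_h/μ = 1730·0.7858·0.1594/0.00284 = 7.631e+04.
ε/D_h = 0.00014/0.1594 = 0.000878; Haaland gives 1/√f = -1.8 log₁₀[9.48e-05+9.04e-05] = 6.718, so f = 0.02216.
ΔP = f(L/D_h)(ρV²/2) = 0.02216·23.88/0.1594·534.1 = 1773 Pa.
ΔP = 1.773 kPa.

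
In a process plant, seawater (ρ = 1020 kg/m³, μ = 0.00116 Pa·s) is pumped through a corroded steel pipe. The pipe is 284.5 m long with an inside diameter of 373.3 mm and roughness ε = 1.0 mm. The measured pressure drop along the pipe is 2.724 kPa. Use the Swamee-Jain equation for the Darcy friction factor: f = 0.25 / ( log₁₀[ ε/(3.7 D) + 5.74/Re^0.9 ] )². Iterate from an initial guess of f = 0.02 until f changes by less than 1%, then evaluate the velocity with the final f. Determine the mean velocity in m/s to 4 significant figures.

Rearranging Darcy-Weisbach: V = √(2·ΔP·D/(f·L·ρ)). With ε/D = 0.001/0.3733 = 0.00268, iterate starting from f = 0.02:
  f = 0.02 → V = √(2·2724·0.3733/(0.02·284.5·1020)) = 0.592 m/s; Re = ρVD/μ = 1.943e+05; f → 0.02628
  f = 0.02628 → V = 0.5164 m/s; Re = 1.695e+05; f → 0.0264
Converged (Δf/f < 1%). With the final f = 0.0264: V = √(2·2724·0.3733/(0.0264·284.5·1020)) = 0.5152 m/s.

V ≈ 0.5152 m/s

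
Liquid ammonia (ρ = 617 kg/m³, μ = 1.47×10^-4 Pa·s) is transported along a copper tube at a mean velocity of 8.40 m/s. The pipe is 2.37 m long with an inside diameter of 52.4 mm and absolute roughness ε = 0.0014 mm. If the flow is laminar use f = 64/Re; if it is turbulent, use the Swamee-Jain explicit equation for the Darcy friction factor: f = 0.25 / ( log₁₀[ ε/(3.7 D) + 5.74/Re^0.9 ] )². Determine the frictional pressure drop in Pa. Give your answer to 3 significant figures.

Reynolds number Re = ρVD/μ = 617 · 8.4 · 0.0524 / 0.000147 = 1.847e+06.
Re > 4000 → turbulent. Relative roughness ε/D = 1.4e-06/0.0524 = 2.67e-05. Swamee-Jain: f = 0.25/(log₁₀[2.67e-05/3.7 + 5.74/1.847e+06^0.9])² = 0.25/(log₁₀[7.22e-06 + 1.32e-05])² = 0.25/(-4.691)² = 0.01136.
Darcy-Weisbach: ΔP = f(L/D)(ρV²/2) = 0.01136·(2.37/0.0524)·(617·8.4²/2) = 0.01136·45.23·2.177e+04 = 1.119e+04 Pa.

ΔP ≈ 11200 Pa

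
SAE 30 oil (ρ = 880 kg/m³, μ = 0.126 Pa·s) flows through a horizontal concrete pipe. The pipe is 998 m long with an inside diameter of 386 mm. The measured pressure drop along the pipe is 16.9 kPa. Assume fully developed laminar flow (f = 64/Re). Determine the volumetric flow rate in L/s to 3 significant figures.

For laminar flow, f = 64/Re with Re = ρVD/μ, so Darcy-Weisbach reduces to ΔP = 32μLV/D². Solving for V: V = ΔP·D²/(32μL) = 1.69e+04·(0.386)²/(32·0.126·998) = 0.6258 m/s.
Check: Re = ρVD/μ = 880·0.6258·0.386/0.126 = 1687 < 2300, so the laminar assumption holds.
Q = V·A = 0.6258·(π/4·0.386²) = 0.07323 m³/s = 73.2 L/s.

Q ≈ 73.2 L/s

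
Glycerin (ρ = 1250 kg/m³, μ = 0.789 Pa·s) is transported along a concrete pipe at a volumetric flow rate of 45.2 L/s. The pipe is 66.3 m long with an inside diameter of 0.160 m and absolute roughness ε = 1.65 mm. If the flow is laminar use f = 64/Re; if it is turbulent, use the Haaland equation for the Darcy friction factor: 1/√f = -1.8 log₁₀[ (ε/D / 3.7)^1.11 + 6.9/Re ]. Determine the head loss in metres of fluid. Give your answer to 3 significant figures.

h_f ≈ 12.0 m

Q = 45.2 L/s = 45.2/1000 = 0.0452 m³/s.
Cross-sectional area A = πD²/4 = π(0.16)²/4 = 0.02011 m²; mean velocity V = Q/A = 0.0452/0.02011 = 2.248 m/s.
Reynolds number Re = ρVD/μ = 1250 · 2.248 · 0.16 / 0.789 = 569.9.
Re < 2300 → laminar flow, so f = 64/Re = 64/569.9 = 0.1123 (the turbulent correlation is not needed).
Darcy-Weisbach: ΔP = f(L/D)(ρV²/2) = 0.1123·(66.3/0.16)·(1250·2.248²/2) = 0.1123·414.4·3159 = 1.47e+05 Pa.
Head loss h_f = ΔP/(ρg) = 1.47e+05/(1250·9.81) = 12.0 m.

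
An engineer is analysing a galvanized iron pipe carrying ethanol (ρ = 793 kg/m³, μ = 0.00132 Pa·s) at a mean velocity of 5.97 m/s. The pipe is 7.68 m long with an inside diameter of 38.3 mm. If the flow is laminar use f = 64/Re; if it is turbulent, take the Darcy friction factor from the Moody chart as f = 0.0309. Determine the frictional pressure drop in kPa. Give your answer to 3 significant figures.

Reynolds number Re = ρVD/μ = 793 · 5.97 · 0.0383 / 0.00132 = 1.374e+05.
Re > 4000 → turbulent; use the Moody-chart value f = 0.0309.
Darcy-Weisbach: ΔP = f(L/D)(ρV²/2) = 0.0309·(7.68/0.0383)·(793·5.97²/2) = 0.0309·200.5·1.413e+04 = 8.756e+04 Pa.
ΔP = 8.756e+04 Pa = 87.6 kPa.

ΔP ≈ 87.6 kPa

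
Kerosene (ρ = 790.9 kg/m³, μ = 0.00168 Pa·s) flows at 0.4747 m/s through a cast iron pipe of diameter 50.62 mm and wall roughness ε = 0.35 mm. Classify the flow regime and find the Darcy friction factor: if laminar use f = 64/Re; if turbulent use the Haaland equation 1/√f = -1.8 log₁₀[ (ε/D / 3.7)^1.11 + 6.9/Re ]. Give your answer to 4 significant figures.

Re = ρVD/μ = 790.9·0.4747·0.05062/0.00168 = 1.131e+04.
Re > 4000 → turbulent. ε/D = 0.00035/0.05062 = 0.00691; Haaland: 1/√f = -1.8 log₁₀[0.000936 + 0.00061] = 5.059, so f = 0.03907.

f ≈ 0.03907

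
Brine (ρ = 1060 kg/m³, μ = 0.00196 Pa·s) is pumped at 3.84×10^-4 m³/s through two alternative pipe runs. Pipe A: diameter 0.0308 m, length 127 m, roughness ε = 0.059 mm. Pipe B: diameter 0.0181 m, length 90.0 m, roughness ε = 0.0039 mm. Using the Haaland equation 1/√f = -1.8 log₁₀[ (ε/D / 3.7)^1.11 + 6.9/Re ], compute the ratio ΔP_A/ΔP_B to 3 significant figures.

Pipe A: V = Q/A = 0.000384/0.0007451 = 0.5154 m/s; Re = 8585; ε/D = 0.00192; Haaland → f = 0.03458; ΔP_A = f(L/D)(ρV²/2) = 2.007e+04 Pa.
Pipe B: V = Q/A = 0.000384/0.0002573 = 1.492 m/s; Re = 1.461e+04; ε/D = 0.000215; Haaland → f = 0.02821; ΔP_B = f(L/D)(ρV²/2) = 1.656e+05 Pa.
ΔP_A/ΔP_B = 2.007e+04/1.656e+05 = 0.121.

ΔP_A/ΔP_B ≈ 0.121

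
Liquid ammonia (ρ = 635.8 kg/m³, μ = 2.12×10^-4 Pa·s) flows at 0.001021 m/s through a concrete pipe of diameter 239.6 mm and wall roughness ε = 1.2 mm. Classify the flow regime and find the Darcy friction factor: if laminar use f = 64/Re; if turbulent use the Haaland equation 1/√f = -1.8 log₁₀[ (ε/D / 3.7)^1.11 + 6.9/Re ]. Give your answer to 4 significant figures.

Re = ρVD/μ = 635.8·0.001021·0.2396/0.000212 = 733.7.
Re < 2300 → laminar, so f = 64/Re = 0.08723 (roughness is irrelevant in laminar flow).

f ≈ 0.08723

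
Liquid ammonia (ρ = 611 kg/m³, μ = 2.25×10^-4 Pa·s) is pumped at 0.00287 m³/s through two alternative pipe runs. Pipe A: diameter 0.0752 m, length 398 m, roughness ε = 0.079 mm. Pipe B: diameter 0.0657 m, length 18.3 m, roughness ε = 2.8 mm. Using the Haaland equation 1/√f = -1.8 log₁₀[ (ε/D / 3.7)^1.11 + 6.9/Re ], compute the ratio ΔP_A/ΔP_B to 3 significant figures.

Pipe A: V = Q/A = 0.00287/0.004441 = 0.6462 m/s; Re = 1.32e+05; ε/D = 0.00105; Haaland → f = 0.02166; ΔP_A = f(L/D)(ρV²/2) = 1.462e+04 Pa.
Pipe B: V = Q/A = 0.00287/0.00339 = 0.8466 m/s; Re = 1.51e+05; ε/D = 0.0426; Haaland → f = 0.06683; ΔP_B = f(L/D)(ρV²/2) = 4076 Pa.
ΔP_A/ΔP_B = 1.462e+04/4076 = 3.59.

ΔP_A/ΔP_B ≈ 3.59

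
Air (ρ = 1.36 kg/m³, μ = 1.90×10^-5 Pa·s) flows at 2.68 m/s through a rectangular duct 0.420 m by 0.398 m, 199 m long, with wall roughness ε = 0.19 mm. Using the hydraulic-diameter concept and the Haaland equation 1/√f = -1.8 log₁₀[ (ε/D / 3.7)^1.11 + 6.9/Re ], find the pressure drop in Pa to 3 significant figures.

Hydraulic diameter D_h = 4A/P = 4·(0.42·0.398)/(2·(0.42+0.398)) = 0.6686/1.636 = 0.4087 m.
Re = ρVD_h/μ = 1.36·2.68·0.4087/1.9e-05 = 7.84e+04.
ε/D_h = 0.00019/0.4087 = 0.000465; Haaland gives 1/√f = -1.8 log₁₀[4.68e-05+8.8e-05] = 6.967, so f = 0.0206.
ΔP = f(L/D_h)(ρV²/2) = 0.0206·199/0.4087·4.884 = 49 Pa.

ΔP ≈ 49.0 Pa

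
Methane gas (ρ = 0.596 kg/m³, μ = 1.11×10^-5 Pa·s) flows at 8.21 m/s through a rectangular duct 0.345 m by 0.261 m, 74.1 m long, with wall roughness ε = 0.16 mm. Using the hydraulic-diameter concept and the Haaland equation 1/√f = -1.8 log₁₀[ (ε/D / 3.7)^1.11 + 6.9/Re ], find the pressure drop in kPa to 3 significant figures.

Hydraulic diameter D_h = 4A/P = 4·(0.345·0.261)/(2·(0.345+0.261)) = 0.3602/1.212 = 0.2972 m.
Re = ρVD_h/μ = 0.596·8.21·0.2972/1.11e-05 = 1.31e+05.
ε/D_h = 0.00016/0.2972 = 0.000538; Haaland gives 1/√f = -1.8 log₁₀[5.51e-05+5.27e-05] = 7.142, so f = 0.01961.
ΔP = f(L/D_h)(ρV²/2) = 0.01961·74.1/0.2972·20.09 = 98.19 Pa.
ΔP = 0.0982 kPa.

ΔP ≈ 0.0982 kPa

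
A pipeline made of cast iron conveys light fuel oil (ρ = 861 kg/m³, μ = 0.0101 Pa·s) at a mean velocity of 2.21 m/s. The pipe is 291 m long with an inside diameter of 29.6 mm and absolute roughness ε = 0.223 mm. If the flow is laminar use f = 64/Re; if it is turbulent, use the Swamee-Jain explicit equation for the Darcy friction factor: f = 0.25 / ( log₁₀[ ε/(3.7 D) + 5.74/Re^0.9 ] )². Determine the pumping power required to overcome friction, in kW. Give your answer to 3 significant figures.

Reynolds number Re = ρVD/μ = 861 · 2.21 · 0.0296 / 0.0101 = 5577.
Re > 4000 → turbulent. Relative roughness ε/D = 0.000223/0.0296 = 0.00753. Swamee-Jain: f = 0.25/(log₁₀[0.00753/3.7 + 5.74/5577^0.9])² = 0.25/(log₁₀[0.00204 + 0.00244])² = 0.25/(-2.349)² = 0.0453.
Darcy-Weisbach: ΔP = f(L/D)(ρV²/2) = 0.0453·(291/0.0296)·(861·2.21²/2) = 0.0453·9831·2103 = 9.364e+05 Pa.
Q = V·A = 2.21·0.0006881 = 0.001521 m³/s.
Pumping power P = QΔP = 0.001521·9.364e+05 = 1424 W = 1.42 kW.

P ≈ 1.42 kW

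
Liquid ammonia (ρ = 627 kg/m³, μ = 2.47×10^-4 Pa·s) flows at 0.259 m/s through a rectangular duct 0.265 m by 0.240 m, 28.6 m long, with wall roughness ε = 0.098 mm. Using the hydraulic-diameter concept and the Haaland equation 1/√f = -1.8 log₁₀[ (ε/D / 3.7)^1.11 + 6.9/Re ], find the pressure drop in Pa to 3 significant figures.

Hydraulic diameter D_h = 4A/P = 4·(0.265·0.24)/(2·(0.265+0.24)) = 0.2544/1.01 = 0.2519 m.
Re = ρVD_h/μ = 627·0.259·0.2519/0.000247 = 1.656e+05.
ε/D_h = 9.8e-05/0.2519 = 0.000389; Haaland gives 1/√f = -1.8 log₁₀[3.84e-05+4.17e-05] = 7.374, so f = 0.01839.
ΔP = f(L/D_h)(ρV²/2) = 0.01839·28.6/0.2519·21.03 = 43.92 Pa.

ΔP ≈ 43.9 Pa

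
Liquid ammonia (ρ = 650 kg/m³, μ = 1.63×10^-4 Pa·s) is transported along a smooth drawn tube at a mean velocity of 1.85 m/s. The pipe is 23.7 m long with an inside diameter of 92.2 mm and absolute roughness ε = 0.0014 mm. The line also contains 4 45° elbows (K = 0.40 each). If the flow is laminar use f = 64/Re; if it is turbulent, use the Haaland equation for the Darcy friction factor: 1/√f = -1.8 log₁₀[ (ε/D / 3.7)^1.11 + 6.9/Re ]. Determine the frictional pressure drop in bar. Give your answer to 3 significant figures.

ΔP ≈ 0.0538 bar

Reynolds number Re = ρVD/μ = 650 · 1.85 · 0.0922 / 0.000163 = 6.802e+05.
Re > 4000 → turbulent. Relative roughness ε/D = 1.4e-06/0.0922 = 1.52e-05. Haaland: 1/√f = -1.8 log₁₀[(1.52e-05/3.7)^1.11 + 6.9/6.802e+05] = -1.8 log₁₀[1.05e-06 + 1.01e-05] = 8.912, so f = 0.01259.
Total minor-loss coefficient ΣK = 4·0.4 = 1.6.
ΔP = [f·L/D + ΣK]·(ρV²/2) = [0.01259·23.7/0.0922 + 1.6]·(650·1.85²/2) = [3.237 + 1.6]·1112 = 5380 Pa.
ΔP = 5380 Pa = 0.0538 bar.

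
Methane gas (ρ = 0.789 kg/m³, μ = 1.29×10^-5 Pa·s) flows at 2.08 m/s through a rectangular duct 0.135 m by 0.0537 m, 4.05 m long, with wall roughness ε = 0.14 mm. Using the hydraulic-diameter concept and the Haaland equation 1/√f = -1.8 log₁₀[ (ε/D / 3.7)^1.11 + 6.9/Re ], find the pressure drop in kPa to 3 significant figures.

Hydraulic diameter D_h = 4A/P = 4·(0.135·0.0537)/(2·(0.135+0.0537)) = 0.029/0.3774 = 0.07684 m.
Re = ρVD_h/μ = 0.789·2.08·0.07684/1.29e-05 = 9775.
ε/D_h = 0.00014/0.07684 = 0.00182; Haaland gives 1/√f = -1.8 log₁₀[0.000213+0.000706] = 5.466, so f = 0.03347.
ΔP = f(L/D_h)(ρV²/2) = 0.03347·4.05/0.07684·1.707 = 3.011 Pa.
ΔP = 0.00301 kPa.

ΔP ≈ 0.00301 kPa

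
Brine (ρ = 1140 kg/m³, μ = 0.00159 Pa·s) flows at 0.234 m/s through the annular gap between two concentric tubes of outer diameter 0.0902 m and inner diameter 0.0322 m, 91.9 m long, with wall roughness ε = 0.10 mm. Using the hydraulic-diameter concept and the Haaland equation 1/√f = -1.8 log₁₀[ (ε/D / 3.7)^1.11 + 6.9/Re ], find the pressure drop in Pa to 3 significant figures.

ΔP ≈ 1650 Pa

Hydraulic diameter D_h = 4A/P = D_o - D_i = 0.0902 - 0.0322 = 0.058 m.
Re = ρVD_h/μ = 1140·0.234·0.058/0.00159 = 9731.
ε/D_h = 0.0001/0.058 = 0.00172; Haaland gives 1/√f = -1.8 log₁₀[0.0002+0.000709] = 5.474, so f = 0.03337.
ΔP = f(L/D_h)(ρV²/2) = 0.03337·91.9/0.058·31.21 = 1650 Pa.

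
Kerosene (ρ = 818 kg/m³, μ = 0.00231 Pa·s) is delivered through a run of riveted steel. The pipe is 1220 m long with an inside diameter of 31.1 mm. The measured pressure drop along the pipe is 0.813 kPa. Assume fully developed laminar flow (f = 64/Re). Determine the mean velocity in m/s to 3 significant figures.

For laminar flow, f = 64/Re with Re = ρVD/μ, so Darcy-Weisbach reduces to ΔP = 32μLV/D². Solving for V: V = ΔP·D²/(32μL) = 813·(0.0311)²/(32·0.00231·1220) = 0.008719 m/s.
Check: Re = ρVD/μ = 818·0.008719·0.0311/0.00231 = 96.03 < 2300, so the laminar assumption holds.

V ≈ 0.00872 m/s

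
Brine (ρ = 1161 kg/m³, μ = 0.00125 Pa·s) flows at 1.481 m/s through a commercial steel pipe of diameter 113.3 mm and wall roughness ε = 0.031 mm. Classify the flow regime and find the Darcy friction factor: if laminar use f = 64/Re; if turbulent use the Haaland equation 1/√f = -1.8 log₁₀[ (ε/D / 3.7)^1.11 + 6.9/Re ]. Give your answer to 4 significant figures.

Re = ρVD/μ = 1161·1.481·0.1133/0.00125 = 1.559e+05.
Re > 4000 → turbulent. ε/D = 3.1e-05/0.1133 = 0.000274; Haaland: 1/√f = -1.8 log₁₀[2.6e-05 + 4.43e-05] = 7.476, so f = 0.01789.

f ≈ 0.01789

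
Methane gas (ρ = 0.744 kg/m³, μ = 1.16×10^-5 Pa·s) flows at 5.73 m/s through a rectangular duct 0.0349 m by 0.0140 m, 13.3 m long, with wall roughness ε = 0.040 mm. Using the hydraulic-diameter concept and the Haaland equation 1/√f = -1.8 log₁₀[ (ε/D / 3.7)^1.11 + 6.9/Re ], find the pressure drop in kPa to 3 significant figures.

ΔP ≈ 0.292 kPa

Hydraulic diameter D_h = 4A/P = 4·(0.0349·0.014)/(2·(0.0349+0.014)) = 0.001954/0.0978 = 0.01998 m.
Re = ρVD_h/μ = 0.744·5.73·0.01998/1.16e-05 = 7344.
ε/D_h = 4e-05/0.01998 = 0.002; Haaland gives 1/√f = -1.8 log₁₀[0.000237+0.00094] = 5.273, so f = 0.03596.
ΔP = f(L/D_h)(ρV²/2) = 0.03596·13.3/0.01998·12.21 = 292.3 Pa.
ΔP = 0.292 kPa.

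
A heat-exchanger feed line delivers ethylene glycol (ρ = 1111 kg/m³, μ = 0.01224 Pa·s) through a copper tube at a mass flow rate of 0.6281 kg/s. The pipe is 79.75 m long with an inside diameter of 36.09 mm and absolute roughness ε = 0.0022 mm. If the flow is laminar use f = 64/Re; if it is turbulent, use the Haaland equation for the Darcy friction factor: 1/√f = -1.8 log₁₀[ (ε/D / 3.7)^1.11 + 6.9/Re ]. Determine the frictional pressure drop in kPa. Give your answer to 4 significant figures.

ΔP ≈ 13.25 kPa

A = πD²/4 = π(0.03609)²/4 = 0.001023 m²; mean velocity V = ṁ/(ρA) = 0.6281/(1111 · 0.001023) = 0.5527 m/s.
Reynolds number Re = ρVD/μ = 1111 · 0.5527 · 0.03609 / 0.0122 = 1810.
Re < 2300 → laminar flow, so f = 64/Re = 64/1810 = 0.03535 (the turbulent correlation is not needed).
Darcy-Weisbach: ΔP = f(L/D)(ρV²/2) = 0.03535·(79.75/0.03609)·(1111·0.5527²/2) = 0.03535·2210·169.7 = 1.325e+04 Pa.
ΔP = 1.325e+04 Pa = 13.25 kPa.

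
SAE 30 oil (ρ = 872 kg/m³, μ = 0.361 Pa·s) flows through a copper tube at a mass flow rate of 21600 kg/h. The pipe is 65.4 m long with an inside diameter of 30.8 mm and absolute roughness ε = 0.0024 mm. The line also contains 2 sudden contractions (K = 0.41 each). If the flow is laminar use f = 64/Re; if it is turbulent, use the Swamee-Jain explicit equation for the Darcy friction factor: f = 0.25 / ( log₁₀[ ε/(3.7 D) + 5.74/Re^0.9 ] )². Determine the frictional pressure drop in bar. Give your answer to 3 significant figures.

ṁ = 21600 kg/h = 21600/3600 = 6 kg/s.
A = πD²/4 = π(0.0308)²/4 = 0.0007451 m²; mean velocity V = ṁ/(ρA) = 6/(872 · 0.0007451) = 9.235 m/s.
Reynolds number Re = ρVD/μ = 872 · 9.235 · 0.0308 / 0.361 = 687.1.
Re < 2300 → laminar flow, so f = 64/Re = 64/687.1 = 0.09315 (the turbulent correlation is not needed).
Total minor-loss coefficient ΣK = 2·0.41 = 0.82.
ΔP = [f·L/D + ΣK]·(ρV²/2) = [0.09315·65.4/0.0308 + 0.82]·(872·9.235²/2) = [197.8 + 0.82]·3.719e+04 = 7.385e+06 Pa.
ΔP = 7.385e+06 Pa = 73.9 bar.

ΔP ≈ 73.9 bar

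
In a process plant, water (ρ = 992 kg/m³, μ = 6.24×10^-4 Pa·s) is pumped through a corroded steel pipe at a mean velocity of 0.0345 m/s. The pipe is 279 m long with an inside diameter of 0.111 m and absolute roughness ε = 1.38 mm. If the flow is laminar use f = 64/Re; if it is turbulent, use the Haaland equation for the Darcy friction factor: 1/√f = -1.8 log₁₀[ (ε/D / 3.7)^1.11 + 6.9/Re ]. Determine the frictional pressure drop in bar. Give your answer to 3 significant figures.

Reynolds number Re = ρVD/μ = 992 · 0.0345 · 0.111 / 0.000624 = 6088.
Re > 4000 → turbulent. Relative roughness ε/D = 0.00138/0.111 = 0.0124. Haaland: 1/√f = -1.8 log₁₀[(0.0124/3.7)^1.11 + 6.9/6088] = -1.8 log₁₀[0.0018 + 0.00113] = 4.56, so f = 0.04809.
Darcy-Weisbach: ΔP = f(L/D)(ρV²/2) = 0.04809·(279/0.111)·(992·0.0345²/2) = 0.04809·2514·0.5904 = 71.37 Pa.
ΔP = 71.37 Pa = 7.14×10^-4 bar.

ΔP ≈ 7.14×10^-4 bar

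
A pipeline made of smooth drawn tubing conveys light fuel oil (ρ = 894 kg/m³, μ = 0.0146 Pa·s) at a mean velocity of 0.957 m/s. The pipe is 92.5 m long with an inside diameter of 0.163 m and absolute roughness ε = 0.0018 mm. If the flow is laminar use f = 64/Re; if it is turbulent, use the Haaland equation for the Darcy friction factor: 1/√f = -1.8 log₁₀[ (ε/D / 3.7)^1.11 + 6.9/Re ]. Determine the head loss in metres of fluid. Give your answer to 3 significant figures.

Reynolds number Re = ρVD/μ = 894 · 0.957 · 0.163 / 0.0146 = 9552.
Re > 4000 → turbulent. Relative roughness ε/D = 1.8e-06/0.163 = 1.1e-05. Haaland: 1/√f = -1.8 log₁₀[(1.1e-05/3.7)^1.11 + 6.9/9552] = -1.8 log₁₀[7.36e-07 + 0.000722] = 5.653, so f = 0.03129.
Darcy-Weisbach: ΔP = f(L/D)(ρV²/2) = 0.03129·(92.5/0.163)·(894·0.957²/2) = 0.03129·567.5·409.4 = 7269 Pa.
Head loss h_f = ΔP/(ρg) = 7269/(894·9.81) = 0.829 m.

h_f ≈ 0.829 m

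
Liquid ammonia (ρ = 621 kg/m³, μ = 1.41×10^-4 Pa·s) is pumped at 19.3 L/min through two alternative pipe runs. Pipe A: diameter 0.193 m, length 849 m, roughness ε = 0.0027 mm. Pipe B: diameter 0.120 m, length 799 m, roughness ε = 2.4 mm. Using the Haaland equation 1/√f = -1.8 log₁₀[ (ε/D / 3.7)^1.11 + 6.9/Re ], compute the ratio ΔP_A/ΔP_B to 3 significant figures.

ΔP_A/ΔP_B ≈ 0.0607

Pipe A: V = Q/A = 0.0003217/0.02926 = 0.011 m/s; Re = 9346; ε/D = 1.4e-05; Haaland → f = 0.03148; ΔP_A = f(L/D)(ρV²/2) = 5.198 Pa.
Pipe B: V = Q/A = 0.0003217/0.01131 = 0.02844 m/s; Re = 1.503e+04; ε/D = 0.02; Haaland → f = 0.05119; ΔP_B = f(L/D)(ρV²/2) = 85.6 Pa.
ΔP_A/ΔP_B = 5.198/85.6 = 0.0607.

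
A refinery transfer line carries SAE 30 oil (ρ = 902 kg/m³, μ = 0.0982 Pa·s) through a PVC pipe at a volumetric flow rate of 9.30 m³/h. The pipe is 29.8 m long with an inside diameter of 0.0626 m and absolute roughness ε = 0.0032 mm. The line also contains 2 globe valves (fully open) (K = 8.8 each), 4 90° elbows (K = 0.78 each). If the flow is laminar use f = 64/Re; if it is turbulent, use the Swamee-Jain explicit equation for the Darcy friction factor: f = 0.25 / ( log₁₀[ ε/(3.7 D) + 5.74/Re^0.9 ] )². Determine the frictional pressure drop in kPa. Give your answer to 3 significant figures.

ΔP ≈ 26.6 kPa

Q = 9.30 m³/h = 9.30/3600 = 0.002583 m³/s.
Cross-sectional area A = πD²/4 = π(0.0626)²/4 = 0.003078 m²; mean velocity V = Q/A = 0.002583/0.003078 = 0.8393 m/s.
Reynolds number Re = ρVD/μ = 902 · 0.8393 · 0.0626 / 0.0982 = 482.6.
Re < 2300 → laminar flow, so f = 64/Re = 64/482.6 = 0.1326 (the turbulent correlation is not needed).
Total minor-loss coefficient ΣK = 2·8.8 + 4·0.78 = 20.7.
ΔP = [f·L/D + ΣK]·(ρV²/2) = [0.1326·29.8/0.0626 + 20.7]·(902·0.8393²/2) = [63.13 + 20.7]·317.7 = 2.664e+04 Pa.
ΔP = 2.664e+04 Pa = 26.6 kPa.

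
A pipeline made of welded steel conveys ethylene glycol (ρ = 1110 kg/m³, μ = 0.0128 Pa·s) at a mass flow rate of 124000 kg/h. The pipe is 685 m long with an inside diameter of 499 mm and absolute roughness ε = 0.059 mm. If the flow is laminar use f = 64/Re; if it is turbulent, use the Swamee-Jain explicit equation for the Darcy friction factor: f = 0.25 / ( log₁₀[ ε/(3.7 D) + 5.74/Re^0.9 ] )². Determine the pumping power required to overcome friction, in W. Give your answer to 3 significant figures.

ṁ = 124000 kg/h = 124000/3600 = 34.44 kg/s.
A = πD²/4 = π(0.499)²/4 = 0.1956 m²; mean velocity V = ṁ/(ρA) = 34.44/(1110 · 0.1956) = 0.1587 m/s.
Reynolds number Re = ρVD/μ = 1110 · 0.1587 · 0.499 / 0.0128 = 6866.
Re > 4000 → turbulent. Relative roughness ε/D = 5.9e-05/0.499 = 0.000118. Swamee-Jain: f = 0.25/(log₁₀[0.000118/3.7 + 5.74/6866^0.9])² = 0.25/(log₁₀[3.2e-05 + 0.00202])² = 0.25/(-2.687)² = 0.03462.
Darcy-Weisbach: ΔP = f(L/D)(ρV²/2) = 0.03462·(685/0.499)·(1110·0.1587²/2) = 0.03462·1373·13.97 = 664 Pa.
Q = ṁ/ρ = 34.44/1110 = 0.03103 m³/s.
Pumping power P = QΔP = 0.03103·664 = 20.61 W = 20.6 W.

P ≈ 20.6 W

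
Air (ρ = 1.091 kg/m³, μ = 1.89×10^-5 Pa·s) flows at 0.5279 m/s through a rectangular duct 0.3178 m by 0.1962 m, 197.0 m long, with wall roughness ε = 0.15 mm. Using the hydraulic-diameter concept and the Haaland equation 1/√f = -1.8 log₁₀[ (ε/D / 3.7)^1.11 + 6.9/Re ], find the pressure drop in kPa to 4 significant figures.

ΔP ≈ 0.004230 kPa

Hydraulic diameter D_h = 4A/P = 4·(0.3178·0.1962)/(2·(0.3178+0.1962)) = 0.2494/1.028 = 0.2426 m.
Re = ρVD_h/μ = 1.091·0.5279·0.2426/1.89e-05 = 7393.
ε/D_h = 0.00015/0.2426 = 0.000618; Haaland gives 1/√f = -1.8 log₁₀[6.42e-05+0.000933] = 5.402, so f = 0.03427.
ΔP = f(L/D_h)(ρV²/2) = 0.03427·197/0.2426·0.152 = 4.23 Pa.
ΔP = 0.004230 kPa.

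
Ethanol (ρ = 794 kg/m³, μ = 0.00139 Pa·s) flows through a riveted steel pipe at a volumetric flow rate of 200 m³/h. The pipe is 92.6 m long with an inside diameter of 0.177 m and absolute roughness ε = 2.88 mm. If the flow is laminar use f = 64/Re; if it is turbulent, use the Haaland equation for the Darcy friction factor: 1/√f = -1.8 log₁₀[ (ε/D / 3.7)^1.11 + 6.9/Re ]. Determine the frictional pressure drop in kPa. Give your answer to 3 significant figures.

Q = 200 m³/h = 200/3600 = 0.05556 m³/s.
Cross-sectional area A = πD²/4 = π(0.177)²/4 = 0.02461 m²; mean velocity V = Q/A = 0.05556/0.02461 = 2.258 m/s.
Reynolds number Re = ρVD/μ = 794 · 2.258 · 0.177 / 0.00139 = 2.283e+05.
Re > 4000 → turbulent. Relative roughness ε/D = 0.00288/0.177 = 0.0163. Haaland: 1/√f = -1.8 log₁₀[(0.0163/3.7)^1.11 + 6.9/2.283e+05] = -1.8 log₁₀[0.00242 + 3.02e-05] = 4.699, so f = 0.04529.
Darcy-Weisbach: ΔP = f(L/D)(ρV²/2) = 0.04529·(92.6/0.177)·(794·2.258²/2) = 0.04529·523.2·2024 = 4.795e+04 Pa.
ΔP = 4.795e+04 Pa = 47.9 kPa.

ΔP ≈ 47.9 kPa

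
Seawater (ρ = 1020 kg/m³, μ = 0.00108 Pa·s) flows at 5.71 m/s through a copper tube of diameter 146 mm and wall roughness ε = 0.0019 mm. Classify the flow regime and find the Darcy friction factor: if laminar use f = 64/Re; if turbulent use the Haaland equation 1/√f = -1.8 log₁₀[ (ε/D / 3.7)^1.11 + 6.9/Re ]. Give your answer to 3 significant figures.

Re = ρVD/μ = 1020·5.71·0.146/0.00108 = 7.873e+05.
Re > 4000 → turbulent. ε/D = 1.9e-06/0.146 = 1.3e-05; Haaland: 1/√f = -1.8 log₁₀[8.84e-07 + 8.76e-06] = 9.028, so f = 0.01227.

f ≈ 0.0123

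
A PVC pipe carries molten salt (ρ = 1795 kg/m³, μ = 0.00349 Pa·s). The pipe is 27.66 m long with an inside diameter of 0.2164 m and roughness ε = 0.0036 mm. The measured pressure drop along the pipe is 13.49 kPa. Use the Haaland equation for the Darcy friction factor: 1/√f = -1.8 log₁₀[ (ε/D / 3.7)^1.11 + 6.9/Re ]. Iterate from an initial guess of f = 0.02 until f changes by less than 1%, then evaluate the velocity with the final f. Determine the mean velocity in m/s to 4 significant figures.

V ≈ 2.865 m/s

Rearranging Darcy-Weisbach: V = √(2·ΔP·D/(f·L·ρ)). With ε/D = 3.6e-06/0.2164 = 1.66e-05, iterate starting from f = 0.02:
  f = 0.02 → V = √(2·1.349e+04·0.2164/(0.02·27.66·1795)) = 2.425 m/s; Re = ρVD/μ = 2.699e+05; f → 0.01476
  f = 0.01476 → V = 2.823 m/s; Re = 3.142e+05; f → 0.01436
  f = 0.01436 → V = 2.862 m/s; Re = 3.185e+05; f → 0.01433
Converged (Δf/f < 1%). With the final f = 0.01433: V = √(2·1.349e+04·0.2164/(0.01433·27.66·1795)) = 2.865 m/s.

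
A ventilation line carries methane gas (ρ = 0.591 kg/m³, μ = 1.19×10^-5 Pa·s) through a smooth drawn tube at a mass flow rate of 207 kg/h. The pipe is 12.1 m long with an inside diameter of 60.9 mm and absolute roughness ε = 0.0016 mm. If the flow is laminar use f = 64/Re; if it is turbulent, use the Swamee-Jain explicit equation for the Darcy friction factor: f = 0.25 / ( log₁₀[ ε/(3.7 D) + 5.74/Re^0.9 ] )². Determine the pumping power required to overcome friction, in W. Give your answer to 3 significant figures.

P ≈ 115 W

ṁ = 207 kg/h = 207/3600 = 0.0575 kg/s.
A = πD²/4 = π(0.0609)²/4 = 0.002913 m²; mean velocity V = ṁ/(ρA) = 0.0575/(0.591 · 0.002913) = 33.4 m/s.
Reynolds number Re = ρVD/μ = 0.591 · 33.4 · 0.0609 / 1.19e-05 = 1.01e+05.
Re > 4000 → turbulent. Relative roughness ε/D = 1.6e-06/0.0609 = 2.63e-05. Swamee-Jain: f = 0.25/(log₁₀[2.63e-05/3.7 + 5.74/1.01e+05^0.9])² = 0.25/(log₁₀[7.1e-06 + 0.00018])² = 0.25/(-3.728)² = 0.01799.
Darcy-Weisbach: ΔP = f(L/D)(ρV²/2) = 0.01799·(12.1/0.0609)·(0.591·33.4²/2) = 0.01799·198.7·329.7 = 1178 Pa.
Q = ṁ/ρ = 0.0575/0.591 = 0.09729 m³/s.
Pumping power P = QΔP = 0.09729·1178 = 114.6 W = 115 W.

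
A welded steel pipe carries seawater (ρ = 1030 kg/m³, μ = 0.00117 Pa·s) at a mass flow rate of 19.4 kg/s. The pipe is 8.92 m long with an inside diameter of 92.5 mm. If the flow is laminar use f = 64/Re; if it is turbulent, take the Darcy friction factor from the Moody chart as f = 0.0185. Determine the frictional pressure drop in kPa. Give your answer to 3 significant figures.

ΔP ≈ 7.22 kPa

A = πD²/4 = π(0.0925)²/4 = 0.00672 m²; mean velocity V = ṁ/(ρA) = 19.4/(1030 · 0.00672) = 2.803 m/s.
Reynolds number Re = ρVD/μ = 1030 · 2.803 · 0.0925 / 0.00117 = 2.282e+05.
Re > 4000 → turbulent; use the Moody-chart value f = 0.0185.
Darcy-Weisbach: ΔP = f(L/D)(ρV²/2) = 0.0185·(8.92/0.0925)·(1030·2.803²/2) = 0.0185·96.43·4046 = 7217 Pa.
ΔP = 7217 Pa = 7.22 kPa.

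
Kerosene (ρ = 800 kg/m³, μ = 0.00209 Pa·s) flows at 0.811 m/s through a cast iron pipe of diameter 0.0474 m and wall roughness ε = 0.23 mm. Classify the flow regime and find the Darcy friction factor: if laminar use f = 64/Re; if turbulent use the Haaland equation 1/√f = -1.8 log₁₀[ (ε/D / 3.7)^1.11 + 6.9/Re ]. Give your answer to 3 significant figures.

Re = ρVD/μ = 800·0.811·0.0474/0.00209 = 1.471e+04.
Re > 4000 → turbulent. ε/D = 0.00023/0.0474 = 0.00485; Haaland: 1/√f = -1.8 log₁₀[0.000632 + 0.000469] = 5.325, so f = 0.03527.

f ≈ 0.0353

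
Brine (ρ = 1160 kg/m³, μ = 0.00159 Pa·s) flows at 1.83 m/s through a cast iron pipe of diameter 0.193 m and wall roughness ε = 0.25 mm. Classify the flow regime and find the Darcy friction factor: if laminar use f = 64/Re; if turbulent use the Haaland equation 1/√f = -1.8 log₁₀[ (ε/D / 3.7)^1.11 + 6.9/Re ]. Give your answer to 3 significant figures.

f ≈ 0.0218

Re = ρVD/μ = 1160·1.83·0.193/0.00159 = 2.577e+05.
Re > 4000 → turbulent. ε/D = 0.00025/0.193 = 0.0013; Haaland: 1/√f = -1.8 log₁₀[0.000146 + 2.68e-05] = 6.773, so f = 0.0218.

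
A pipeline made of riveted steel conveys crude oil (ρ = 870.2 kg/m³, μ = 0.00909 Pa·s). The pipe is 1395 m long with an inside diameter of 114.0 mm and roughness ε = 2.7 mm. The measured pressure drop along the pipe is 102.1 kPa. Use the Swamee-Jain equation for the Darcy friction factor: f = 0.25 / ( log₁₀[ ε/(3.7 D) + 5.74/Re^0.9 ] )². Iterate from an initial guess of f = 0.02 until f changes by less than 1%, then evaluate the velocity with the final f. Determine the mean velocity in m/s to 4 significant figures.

V ≈ 0.5720 m/s

Rearranging Darcy-Weisbach: V = √(2·ΔP·D/(f·L·ρ)). With ε/D = 0.0027/0.114 = 0.0237, iterate starting from f = 0.02:
  f = 0.02 → V = √(2·1.021e+05·0.114/(0.02·1395·870.2)) = 0.9792 m/s; Re = ρVD/μ = 1.069e+04; f → 0.05614
  f = 0.05614 → V = 0.5844 m/s; Re = 6378; f → 0.05849
  f = 0.05849 → V = 0.5726 m/s; Re = 6249; f → 0.05861
Converged (Δf/f < 1%). With the final f = 0.05861: V = √(2·1.021e+05·0.114/(0.05861·1395·870.2)) = 0.572 m/s.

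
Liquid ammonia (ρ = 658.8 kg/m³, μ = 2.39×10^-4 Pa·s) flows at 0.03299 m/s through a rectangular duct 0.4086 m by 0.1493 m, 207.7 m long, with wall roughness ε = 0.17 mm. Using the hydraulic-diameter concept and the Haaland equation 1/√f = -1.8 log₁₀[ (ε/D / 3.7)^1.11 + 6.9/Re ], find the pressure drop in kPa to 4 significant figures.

Hydraulic diameter D_h = 4A/P = 4·(0.4086·0.1493)/(2·(0.4086+0.1493)) = 0.244/1.116 = 0.2187 m.
Re = ρVD_h/μ = 658.8·0.03299·0.2187/0.000239 = 1.989e+04.
ε/D_h = 0.00017/0.2187 = 0.000777; Haaland gives 1/√f = -1.8 log₁₀[8.28e-05+0.000347] = 6.06, so f = 0.02723.
ΔP = f(L/D_h)(ρV²/2) = 0.02723·207.7/0.2187·0.3585 = 9.271 Pa.
ΔP = 0.009271 kPa.

ΔP ≈ 0.009271 kPa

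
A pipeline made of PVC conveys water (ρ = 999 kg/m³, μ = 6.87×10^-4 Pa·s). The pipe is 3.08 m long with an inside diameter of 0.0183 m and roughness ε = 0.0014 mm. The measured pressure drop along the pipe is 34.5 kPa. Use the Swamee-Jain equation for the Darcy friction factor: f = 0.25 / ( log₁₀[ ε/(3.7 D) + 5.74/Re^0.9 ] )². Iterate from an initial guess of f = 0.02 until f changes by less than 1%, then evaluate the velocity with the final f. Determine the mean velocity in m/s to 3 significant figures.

Rearranging Darcy-Weisbach: V = √(2·ΔP·D/(f·L·ρ)). With ε/D = 1.4e-06/0.0183 = 7.65e-05, iterate starting from f = 0.02:
  f = 0.02 → V = √(2·3.45e+04·0.0183/(0.02·3.08·999)) = 4.53 m/s; Re = ρVD/μ = 1.205e+05; f → 0.01769
  f = 0.01769 → V = 4.816 m/s; Re = 1.282e+05; f → 0.01749
  f = 0.01749 → V = 4.843 m/s; Re = 1.289e+05; f → 0.01748
Converged (Δf/f < 1%). With the final f = 0.01748: V = √(2·3.45e+04·0.0183/(0.01748·3.08·999)) = 4.846 m/s.

V ≈ 4.85 m/s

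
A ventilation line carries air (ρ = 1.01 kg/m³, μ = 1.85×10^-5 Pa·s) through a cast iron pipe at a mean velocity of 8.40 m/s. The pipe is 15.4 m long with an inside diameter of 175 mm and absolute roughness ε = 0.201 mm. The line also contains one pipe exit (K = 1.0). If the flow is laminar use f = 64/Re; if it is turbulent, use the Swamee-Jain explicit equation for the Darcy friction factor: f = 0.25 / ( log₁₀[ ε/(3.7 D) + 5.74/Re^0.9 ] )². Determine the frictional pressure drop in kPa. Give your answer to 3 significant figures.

Reynolds number Re = ρVD/μ = 1.01 · 8.4 · 0.175 / 1.85e-05 = 8.025e+04.
Re > 4000 → turbulent. Relative roughness ε/D = 0.000201/0.175 = 0.00115. Swamee-Jain: f = 0.25/(log₁₀[0.00115/3.7 + 5.74/8.025e+04^0.9])² = 0.25/(log₁₀[0.00031 + 0.000221])² = 0.25/(-3.274)² = 0.02332.
Total minor-loss coefficient ΣK = 1·1 = 1.
ΔP = [f·L/D + ΣK]·(ρV²/2) = [0.02332·15.4/0.175 + 1]·(1.01·8.4²/2) = [2.052 + 1]·35.63 = 108.8 Pa.
ΔP = 108.8 Pa = 0.109 kPa.

ΔP ≈ 0.109 kPa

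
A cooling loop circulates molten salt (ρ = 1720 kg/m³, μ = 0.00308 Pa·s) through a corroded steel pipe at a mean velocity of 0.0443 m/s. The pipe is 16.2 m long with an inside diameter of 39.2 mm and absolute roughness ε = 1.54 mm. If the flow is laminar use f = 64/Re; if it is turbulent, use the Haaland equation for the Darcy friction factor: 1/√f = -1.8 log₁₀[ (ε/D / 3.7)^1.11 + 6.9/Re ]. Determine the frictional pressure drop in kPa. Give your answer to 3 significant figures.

Reynolds number Re = ρVD/μ = 1720 · 0.0443 · 0.0392 / 0.00308 = 969.8.
Re < 2300 → laminar flow, so f = 64/Re = 64/969.8 = 0.066 (the turbulent correlation is not needed).
Darcy-Weisbach: ΔP = f(L/D)(ρV²/2) = 0.066·(16.2/0.0392)·(1720·0.0443²/2) = 0.066·413.3·1.688 = 46.03 Pa.
ΔP = 46.03 Pa = 0.0460 kPa.

ΔP ≈ 0.0460 kPa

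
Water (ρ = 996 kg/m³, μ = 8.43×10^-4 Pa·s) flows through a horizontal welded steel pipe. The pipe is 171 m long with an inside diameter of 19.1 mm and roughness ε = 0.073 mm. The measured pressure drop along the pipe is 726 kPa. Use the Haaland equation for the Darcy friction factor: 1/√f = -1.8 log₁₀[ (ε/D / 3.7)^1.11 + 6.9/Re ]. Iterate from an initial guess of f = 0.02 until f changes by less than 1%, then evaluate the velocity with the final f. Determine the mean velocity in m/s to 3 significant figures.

Rearranging Darcy-Weisbach: V = √(2·ΔP·D/(f·L·ρ)). With ε/D = 7.3e-05/0.0191 = 0.00382, iterate starting from f = 0.02:
  f = 0.02 → V = √(2·7.26e+05·0.0191/(0.02·171·996)) = 2.853 m/s; Re = ρVD/μ = 6.439e+04; f → 0.02963
  f = 0.02963 → V = 2.344 m/s; Re = 5.29e+04; f → 0.02994
  f = 0.02994 → V = 2.332 m/s; Re = 5.263e+04; f → 0.02995
Converged (Δf/f < 1%). With the final f = 0.02995: V = √(2·7.26e+05·0.0191/(0.02995·171·996)) = 2.332 m/s.

V ≈ 2.33 m/s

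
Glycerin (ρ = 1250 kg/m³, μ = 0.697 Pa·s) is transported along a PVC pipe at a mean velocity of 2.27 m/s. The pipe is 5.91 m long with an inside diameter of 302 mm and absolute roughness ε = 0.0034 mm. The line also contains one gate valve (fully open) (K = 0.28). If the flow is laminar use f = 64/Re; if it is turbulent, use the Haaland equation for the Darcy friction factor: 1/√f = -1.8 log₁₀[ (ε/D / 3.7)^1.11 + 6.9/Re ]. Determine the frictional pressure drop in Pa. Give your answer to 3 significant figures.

Reynolds number Re = ρVD/μ = 1250 · 2.27 · 0.302 / 0.697 = 1229.
Re < 2300 → laminar flow, so f = 64/Re = 64/1229 = 0.05206 (the turbulent correlation is not needed).
Total minor-loss coefficient ΣK = 1·0.28 = 0.28.
ΔP = [f·L/D + ΣK]·(ρV²/2) = [0.05206·5.91/0.302 + 0.28]·(1250·2.27²/2) = [1.019 + 0.28]·3221 = 4183 Pa.

ΔP ≈ 4180 Pa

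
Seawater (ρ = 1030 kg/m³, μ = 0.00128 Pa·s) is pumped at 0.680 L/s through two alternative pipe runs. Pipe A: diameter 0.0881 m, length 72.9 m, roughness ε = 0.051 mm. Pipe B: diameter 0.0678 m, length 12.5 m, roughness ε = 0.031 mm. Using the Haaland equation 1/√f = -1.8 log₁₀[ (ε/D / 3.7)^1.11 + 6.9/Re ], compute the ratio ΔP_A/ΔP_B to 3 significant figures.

ΔP_A/ΔP_B ≈ 1.69

Pipe A: V = Q/A = 0.00068/0.006096 = 0.1115 m/s; Re = 7908; ε/D = 0.000579; Haaland → f = 0.03361; ΔP_A = f(L/D)(ρV²/2) = 178.2 Pa.
Pipe B: V = Q/A = 0.00068/0.00361 = 0.1883 m/s; Re = 1.028e+04; ε/D = 0.000457; Haaland → f = 0.03122; ΔP_B = f(L/D)(ρV²/2) = 105.2 Pa.
ΔP_A/ΔP_B = 178.2/105.2 = 1.69.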